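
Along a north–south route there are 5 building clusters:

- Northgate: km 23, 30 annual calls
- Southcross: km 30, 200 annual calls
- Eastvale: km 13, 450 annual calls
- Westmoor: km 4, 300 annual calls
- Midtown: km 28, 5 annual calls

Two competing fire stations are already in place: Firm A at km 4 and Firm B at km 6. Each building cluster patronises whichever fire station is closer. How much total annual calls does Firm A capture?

The indifferent point is the midpoint (4+6)/2 = 5; building clusters left of it (closer to Firm A at 4) go to Firm A, those right go to Firm B.
  Westmoor at 4 (w=300) → Firm A
  Eastvale at 13 (w=450) → Firm B
  Northgate at 23 (w=30) → Firm B
  Midtown at 28 (w=5) → Firm B
  Southcross at 30 (w=200) → Firm B
Firm A captures 300; Firm B captures 685.

300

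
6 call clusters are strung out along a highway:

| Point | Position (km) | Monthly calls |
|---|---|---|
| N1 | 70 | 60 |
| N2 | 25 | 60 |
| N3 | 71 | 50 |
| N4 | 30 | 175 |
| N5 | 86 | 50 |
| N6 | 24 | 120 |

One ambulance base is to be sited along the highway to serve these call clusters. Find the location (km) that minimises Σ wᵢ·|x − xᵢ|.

For a sum of weighted absolute distances on a line, the optimum is the weighted median (not the mean). Total weight W = 515; half-weight = 257.5.
Sort by position and accumulate weight:
  km 24 (N6, w=120) → cum 120
  km 25 (N2, w=60) → cum 180
  km 30 (N4, w=175) → cum 355  ≥ 257.5 → median here
  km 70 (N1, w=60) → cum 415
  km 71 (N3, w=50) → cum 465
  km 86 (N5, w=50) → cum 515
Optimal location: km 30.

x = 30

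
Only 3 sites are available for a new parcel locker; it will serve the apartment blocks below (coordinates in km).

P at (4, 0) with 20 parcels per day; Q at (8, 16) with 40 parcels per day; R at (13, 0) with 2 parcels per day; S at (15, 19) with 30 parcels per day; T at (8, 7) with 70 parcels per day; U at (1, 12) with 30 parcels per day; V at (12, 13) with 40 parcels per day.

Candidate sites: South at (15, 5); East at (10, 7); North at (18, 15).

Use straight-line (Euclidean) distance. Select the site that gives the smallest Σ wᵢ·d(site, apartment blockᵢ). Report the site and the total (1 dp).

East, total 1660.3 km

Total weighted distance at each candidate:
  South (15, 5): total = 2514.9
  East (10, 7): total = 1660.3
  North (18, 15): total = 2661.3
Minimum is at East with total 1660.3 km.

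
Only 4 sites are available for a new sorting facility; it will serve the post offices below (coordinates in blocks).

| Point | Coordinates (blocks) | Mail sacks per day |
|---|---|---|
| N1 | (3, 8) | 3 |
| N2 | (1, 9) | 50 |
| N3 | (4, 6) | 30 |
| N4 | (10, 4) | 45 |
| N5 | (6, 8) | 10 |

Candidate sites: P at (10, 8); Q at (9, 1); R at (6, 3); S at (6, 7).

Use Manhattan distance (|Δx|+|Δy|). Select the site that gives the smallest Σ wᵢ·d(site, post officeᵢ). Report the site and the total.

S, total 777 blocks

Total weighted distance at each candidate:
  P (10, 8): total = 981
  Q (9, 1): total = 1419
  R (6, 3): total = 999
  S (6, 7): total = 777
Minimum is at S with total 777 blocks.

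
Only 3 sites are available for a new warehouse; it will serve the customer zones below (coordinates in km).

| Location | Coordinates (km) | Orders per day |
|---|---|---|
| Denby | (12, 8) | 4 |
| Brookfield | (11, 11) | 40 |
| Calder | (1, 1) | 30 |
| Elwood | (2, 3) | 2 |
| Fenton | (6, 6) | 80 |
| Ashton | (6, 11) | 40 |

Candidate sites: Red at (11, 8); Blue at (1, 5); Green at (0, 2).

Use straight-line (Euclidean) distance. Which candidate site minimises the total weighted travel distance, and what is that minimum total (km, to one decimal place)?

Total weighted distance at each candidate:
  Red (11, 8): total = 1174.8
  Blue (1, 5): total = 1356.9
  Green (0, 2): total = 1678.6
Minimum is at Red with total 1174.8 km.

Red, total 1174.8 km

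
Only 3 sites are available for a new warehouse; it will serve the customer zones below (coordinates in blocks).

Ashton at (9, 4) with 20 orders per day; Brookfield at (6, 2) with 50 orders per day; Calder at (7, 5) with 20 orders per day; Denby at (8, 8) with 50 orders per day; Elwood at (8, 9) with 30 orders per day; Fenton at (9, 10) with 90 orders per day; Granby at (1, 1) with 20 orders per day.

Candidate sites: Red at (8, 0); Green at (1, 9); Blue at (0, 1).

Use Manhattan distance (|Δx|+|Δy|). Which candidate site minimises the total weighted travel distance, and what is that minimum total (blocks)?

Red, total 2240 blocks

Total weighted distance at each candidate:
  Red (8, 0): total = 2240
  Green (1, 9): total = 2640
  Blue (0, 1): total = 3680
Minimum is at Red with total 2240 blocks.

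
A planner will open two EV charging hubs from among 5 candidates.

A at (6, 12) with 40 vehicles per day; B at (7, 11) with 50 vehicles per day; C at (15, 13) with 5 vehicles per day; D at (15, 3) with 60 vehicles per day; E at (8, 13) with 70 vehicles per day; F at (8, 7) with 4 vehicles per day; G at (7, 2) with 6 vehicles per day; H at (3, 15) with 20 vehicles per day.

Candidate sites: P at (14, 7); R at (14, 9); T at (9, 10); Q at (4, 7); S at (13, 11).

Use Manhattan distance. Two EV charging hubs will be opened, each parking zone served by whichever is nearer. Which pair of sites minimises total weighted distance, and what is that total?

{P, T}, total 1261

Evaluate every pair (each demand assigned to the nearer of the two):
  {P, T}: total = 1261
  {R, T}: total = 1371
  {T, S}: total = 1546
  {T, Q}: total = 1699
  {P, S}: total = 1806
  {P, Q}: total = 1909
  {Q, S}: total = 1934
  {R, S}: total = 1946
  {R, Q}: total = 2019
  {P, R}: total = 2351
Best pair: {P, T} with total 1261.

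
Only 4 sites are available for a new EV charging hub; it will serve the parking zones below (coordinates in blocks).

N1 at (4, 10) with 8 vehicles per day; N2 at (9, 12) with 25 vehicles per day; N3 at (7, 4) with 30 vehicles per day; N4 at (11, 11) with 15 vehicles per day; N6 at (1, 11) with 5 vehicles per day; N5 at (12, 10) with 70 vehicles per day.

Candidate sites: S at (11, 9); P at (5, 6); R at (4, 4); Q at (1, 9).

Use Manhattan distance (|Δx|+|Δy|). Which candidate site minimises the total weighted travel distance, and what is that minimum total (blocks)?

S, total 689 blocks

Total weighted distance at each candidate:
  S (11, 9): total = 689
  P (5, 6): total = 1390
  R (4, 4): total = 1703
  Q (1, 9): total = 1667
Minimum is at S with total 689 blocks.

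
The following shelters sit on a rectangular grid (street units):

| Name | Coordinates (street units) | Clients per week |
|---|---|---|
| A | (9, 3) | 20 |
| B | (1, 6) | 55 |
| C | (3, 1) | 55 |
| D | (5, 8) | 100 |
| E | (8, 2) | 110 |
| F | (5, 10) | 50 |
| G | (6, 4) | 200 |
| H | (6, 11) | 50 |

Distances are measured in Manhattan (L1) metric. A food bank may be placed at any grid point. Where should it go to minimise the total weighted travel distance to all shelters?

Manhattan distance separates: Σwᵢ(|x−xᵢ|+|y−yᵢ|) = Σwᵢ|x−xᵢ| + Σwᵢ|y−yᵢ|, so x and y are optimised independently as 1-D weighted medians.
Total weight W = 640; half = 320.
x-coordinate, sorted with cumulative weight:
  x=1 (B, w=55) cum 55
  x=3 (C, w=55) cum 110
  x=5 (D, w=100) cum 210
  x=5 (F, w=50) cum 260
  x=6 (G, w=200) cum 460  ← median
  x=6 (H, w=50) cum 510
  x=8 (E, w=110) cum 620
  x=9 (A, w=20) cum 640
⇒ x* = 6
y-coordinate, sorted with cumulative weight:
  y=1 (C, w=55) cum 55
  y=2 (E, w=110) cum 165
  y=3 (A, w=20) cum 185
  y=4 (G, w=200) cum 385  ← median
  y=6 (B, w=55) cum 440
  y=8 (D, w=100) cum 540
  y=10 (F, w=50) cum 590
  y=11 (H, w=50) cum 640
⇒ y* = 4

(6, 4)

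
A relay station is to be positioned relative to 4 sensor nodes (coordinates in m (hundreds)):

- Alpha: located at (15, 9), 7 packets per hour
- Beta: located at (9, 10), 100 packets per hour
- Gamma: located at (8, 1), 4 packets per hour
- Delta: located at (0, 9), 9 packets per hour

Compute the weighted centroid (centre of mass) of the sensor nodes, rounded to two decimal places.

The minimiser of Σwᵢ‖p−pᵢ‖² is the weighted centroid p* = (Σwᵢpᵢ)/(Σwᵢ).
Σwᵢ = 120.
Σwᵢxᵢ = 7·15 + 100·9 + 4·8 + 9·0 = 1037.
Σwᵢyᵢ = 7·9 + 100·10 + 4·1 + 9·9 = 1148.
x* = 1037/120 = 8.64, y* = 1148/120 = 9.57.

(8.64, 9.57)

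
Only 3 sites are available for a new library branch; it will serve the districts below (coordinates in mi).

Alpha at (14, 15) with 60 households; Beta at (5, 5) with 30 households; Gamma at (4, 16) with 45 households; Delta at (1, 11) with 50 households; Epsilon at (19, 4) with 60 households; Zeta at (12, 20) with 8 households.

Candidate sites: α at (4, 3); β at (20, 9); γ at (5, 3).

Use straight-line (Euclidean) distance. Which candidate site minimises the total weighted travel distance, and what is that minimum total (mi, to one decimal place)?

γ, total 2983.2 mi

Total weighted distance at each candidate:
  α (4, 3): total = 3068.8
  β (20, 9): total = 3130.7
  γ (5, 3): total = 2983.2
Minimum is at γ with total 2983.2 mi.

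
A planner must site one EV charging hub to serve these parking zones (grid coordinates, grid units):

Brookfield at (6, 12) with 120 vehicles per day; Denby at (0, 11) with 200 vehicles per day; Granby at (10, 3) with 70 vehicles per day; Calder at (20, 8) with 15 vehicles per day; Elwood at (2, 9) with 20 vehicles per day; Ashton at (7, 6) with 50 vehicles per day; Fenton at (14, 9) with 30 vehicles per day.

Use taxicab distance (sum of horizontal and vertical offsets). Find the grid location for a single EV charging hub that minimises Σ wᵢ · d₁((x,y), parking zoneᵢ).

Manhattan distance separates: Σwᵢ(|x−xᵢ|+|y−yᵢ|) = Σwᵢ|x−xᵢ| + Σwᵢ|y−yᵢ|, so x and y are optimised independently as 1-D weighted medians.
Total weight W = 505; half = 252.5.
x-coordinate, sorted with cumulative weight:
  x=0 (Denby, w=200) cum 200
  x=2 (Elwood, w=20) cum 220
  x=6 (Brookfield, w=120) cum 340  ← median
  x=7 (Ashton, w=50) cum 390
  x=10 (Granby, w=70) cum 460
  x=14 (Fenton, w=30) cum 490
  x=20 (Calder, w=15) cum 505
⇒ x* = 6
y-coordinate, sorted with cumulative weight:
  y=3 (Granby, w=70) cum 70
  y=6 (Ashton, w=50) cum 120
  y=8 (Calder, w=15) cum 135
  y=9 (Elwood, w=20) cum 155
  y=9 (Fenton, w=30) cum 185
  y=11 (Denby, w=200) cum 385  ← median
  y=12 (Brookfield, w=120) cum 505
⇒ y* = 11

(6, 11)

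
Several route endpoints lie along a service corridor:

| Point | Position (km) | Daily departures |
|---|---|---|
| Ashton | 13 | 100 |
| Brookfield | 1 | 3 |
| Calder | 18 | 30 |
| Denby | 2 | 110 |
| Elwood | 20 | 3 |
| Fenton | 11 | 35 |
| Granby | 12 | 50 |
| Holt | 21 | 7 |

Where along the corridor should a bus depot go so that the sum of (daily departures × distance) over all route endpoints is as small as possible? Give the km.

For a sum of weighted absolute distances on a line, the optimum is the weighted median (not the mean). Total weight W = 338; half-weight = 169.
Sort by position and accumulate weight:
  km 1 (Brookfield, w=3) → cum 3
  km 2 (Denby, w=110) → cum 113
  km 11 (Fenton, w=35) → cum 148
  km 12 (Granby, w=50) → cum 198  ≥ 169 → median here
  km 13 (Ashton, w=100) → cum 298
  km 18 (Calder, w=30) → cum 328
  km 20 (Elwood, w=3) → cum 331
  km 21 (Holt, w=7) → cum 338
Optimal location: km 12.

x = 12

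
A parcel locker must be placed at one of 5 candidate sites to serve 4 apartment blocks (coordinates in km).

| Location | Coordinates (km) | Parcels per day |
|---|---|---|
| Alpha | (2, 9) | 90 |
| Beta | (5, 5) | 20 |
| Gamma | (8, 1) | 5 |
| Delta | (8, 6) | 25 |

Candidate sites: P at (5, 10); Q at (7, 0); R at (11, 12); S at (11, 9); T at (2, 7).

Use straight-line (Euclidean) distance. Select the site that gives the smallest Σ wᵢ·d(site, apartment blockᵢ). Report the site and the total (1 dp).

Total weighted distance at each candidate:
  P (5, 10): total = 557.0
  Q (7, 0): total = 1193.5
  R (11, 12): total = 1262.9
  S (11, 9): total = 1103.0
  T (2, 7): total = 446.6
Minimum is at T with total 446.6 km.

T, total 446.6 km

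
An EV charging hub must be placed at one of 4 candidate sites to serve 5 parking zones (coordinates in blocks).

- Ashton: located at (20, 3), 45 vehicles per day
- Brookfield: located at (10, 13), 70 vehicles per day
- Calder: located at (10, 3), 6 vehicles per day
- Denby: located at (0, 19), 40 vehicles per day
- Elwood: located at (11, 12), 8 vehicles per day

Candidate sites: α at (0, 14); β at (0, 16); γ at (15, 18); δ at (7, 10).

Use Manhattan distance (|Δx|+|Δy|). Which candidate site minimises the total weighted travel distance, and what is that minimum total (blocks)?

δ, total 2068 blocks

Total weighted distance at each candidate:
  α (0, 14): total = 2595
  β (0, 16): total = 2773
  γ (15, 18): total = 2440
  δ (7, 10): total = 2068
Minimum is at δ with total 2068 blocks.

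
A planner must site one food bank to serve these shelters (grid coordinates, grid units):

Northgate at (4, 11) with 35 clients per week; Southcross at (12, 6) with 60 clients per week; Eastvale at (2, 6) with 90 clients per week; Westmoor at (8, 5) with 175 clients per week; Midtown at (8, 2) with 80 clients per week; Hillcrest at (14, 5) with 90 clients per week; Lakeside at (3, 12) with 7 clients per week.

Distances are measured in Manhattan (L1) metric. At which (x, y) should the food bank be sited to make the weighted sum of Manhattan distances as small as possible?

(8, 5)

Manhattan distance separates: Σwᵢ(|x−xᵢ|+|y−yᵢ|) = Σwᵢ|x−xᵢ| + Σwᵢ|y−yᵢ|, so x and y are optimised independently as 1-D weighted medians.
Total weight W = 537; half = 268.5.
x-coordinate, sorted with cumulative weight:
  x=2 (Eastvale, w=90) cum 90
  x=3 (Lakeside, w=7) cum 97
  x=4 (Northgate, w=35) cum 132
  x=8 (Westmoor, w=175) cum 307  ← median
  x=8 (Midtown, w=80) cum 387
  x=12 (Southcross, w=60) cum 447
  x=14 (Hillcrest, w=90) cum 537
⇒ x* = 8
y-coordinate, sorted with cumulative weight:
  y=2 (Midtown, w=80) cum 80
  y=5 (Westmoor, w=175) cum 255
  y=5 (Hillcrest, w=90) cum 345  ← median
  y=6 (Southcross, w=60) cum 405
  y=6 (Eastvale, w=90) cum 495
  y=11 (Northgate, w=35) cum 530
  y=12 (Lakeside, w=7) cum 537
⇒ y* = 5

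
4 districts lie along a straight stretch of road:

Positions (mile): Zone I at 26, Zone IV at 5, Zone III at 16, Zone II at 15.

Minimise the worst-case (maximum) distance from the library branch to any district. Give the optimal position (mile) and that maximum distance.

The 1-center on a line is the midpoint of the two extreme points: leftmost at 5, rightmost at 26.
Optimal location = (5 + 26)/2 = 15.5; maximum distance = (26 − 5)/2 = 10.5.

location 15.5, max distance 10.5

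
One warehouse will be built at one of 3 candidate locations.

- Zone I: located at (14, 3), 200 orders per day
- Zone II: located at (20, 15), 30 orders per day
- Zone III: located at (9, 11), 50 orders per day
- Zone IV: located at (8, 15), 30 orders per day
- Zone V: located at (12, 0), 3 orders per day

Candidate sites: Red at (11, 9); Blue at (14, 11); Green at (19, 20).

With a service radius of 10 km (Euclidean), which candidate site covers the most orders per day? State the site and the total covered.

Coverage radius r = 10 km; a point is covered iff (Δx)²+(Δy)² ≤ 10² = 100.
  Red (11, 9): covers {Zone I, Zone III, Zone IV, Zone V} → 283
  Blue (14, 11): covers {Zone I, Zone II, Zone III, Zone IV} → 310
  Green (19, 20): covers {Zone II} → 30
Maximum coverage at Blue: 310 orders per day.

Blue, covering 310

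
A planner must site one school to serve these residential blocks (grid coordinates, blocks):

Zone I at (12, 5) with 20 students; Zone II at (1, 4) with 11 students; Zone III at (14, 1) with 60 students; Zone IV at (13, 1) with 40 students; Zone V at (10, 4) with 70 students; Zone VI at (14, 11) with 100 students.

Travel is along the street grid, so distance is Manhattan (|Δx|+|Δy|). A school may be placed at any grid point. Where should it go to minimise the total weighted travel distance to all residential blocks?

(14, 4)

Manhattan distance separates: Σwᵢ(|x−xᵢ|+|y−yᵢ|) = Σwᵢ|x−xᵢ| + Σwᵢ|y−yᵢ|, so x and y are optimised independently as 1-D weighted medians.
Total weight W = 301; half = 150.5.
x-coordinate, sorted with cumulative weight:
  x=1 (Zone II, w=11) cum 11
  x=10 (Zone V, w=70) cum 81
  x=12 (Zone I, w=20) cum 101
  x=13 (Zone IV, w=40) cum 141
  x=14 (Zone III, w=60) cum 201  ← median
  x=14 (Zone VI, w=100) cum 301
⇒ x* = 14
y-coordinate, sorted with cumulative weight:
  y=1 (Zone III, w=60) cum 60
  y=1 (Zone IV, w=40) cum 100
  y=4 (Zone II, w=11) cum 111
  y=4 (Zone V, w=70) cum 181  ← median
  y=5 (Zone I, w=20) cum 201
  y=11 (Zone VI, w=100) cum 301
⇒ y* = 4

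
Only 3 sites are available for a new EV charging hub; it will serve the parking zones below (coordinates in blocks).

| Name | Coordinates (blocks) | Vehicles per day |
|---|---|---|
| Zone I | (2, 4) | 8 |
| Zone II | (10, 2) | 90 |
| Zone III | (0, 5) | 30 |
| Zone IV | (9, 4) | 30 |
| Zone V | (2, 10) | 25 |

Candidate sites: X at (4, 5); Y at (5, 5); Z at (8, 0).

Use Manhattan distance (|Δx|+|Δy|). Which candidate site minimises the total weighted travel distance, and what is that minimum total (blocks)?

Total weighted distance at each candidate:
  X (4, 5): total = 1309
  Y (5, 5): total = 1252
  Z (8, 0): total = 1380
Minimum is at Y with total 1252 blocks.

Y, total 1252 blocks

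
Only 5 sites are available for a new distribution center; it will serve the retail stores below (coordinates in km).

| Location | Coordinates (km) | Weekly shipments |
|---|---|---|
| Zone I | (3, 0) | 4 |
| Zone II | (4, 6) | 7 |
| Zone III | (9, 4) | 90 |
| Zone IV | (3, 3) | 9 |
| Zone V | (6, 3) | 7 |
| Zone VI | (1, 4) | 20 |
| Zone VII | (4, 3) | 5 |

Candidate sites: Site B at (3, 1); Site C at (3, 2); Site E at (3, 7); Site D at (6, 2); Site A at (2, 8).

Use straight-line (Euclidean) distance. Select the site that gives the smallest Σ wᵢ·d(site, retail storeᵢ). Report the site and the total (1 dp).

Site D, total 524.6 km

Total weighted distance at each candidate:
  Site B (3, 1): total = 770.0
  Site C (3, 2): total = 700.8
  Site E (3, 7): total = 805.4
  Site D (6, 2): total = 524.6
  Site A (2, 8): total = 977.8
Minimum is at Site D with total 524.6 km.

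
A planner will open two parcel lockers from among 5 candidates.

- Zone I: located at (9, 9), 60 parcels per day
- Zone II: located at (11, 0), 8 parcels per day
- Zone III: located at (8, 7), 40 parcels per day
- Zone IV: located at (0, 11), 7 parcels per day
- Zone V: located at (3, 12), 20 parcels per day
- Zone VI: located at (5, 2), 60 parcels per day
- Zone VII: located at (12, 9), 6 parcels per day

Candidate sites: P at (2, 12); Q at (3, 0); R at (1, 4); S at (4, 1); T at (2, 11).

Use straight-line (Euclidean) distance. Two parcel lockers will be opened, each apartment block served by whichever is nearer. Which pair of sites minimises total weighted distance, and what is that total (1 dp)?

Evaluate every pair (each demand assigned to the nearer of the two):
  {S, T}: total = 970.1
  {P, S}: total = 985.1
  {Q, T}: total = 1062.4
  {P, Q}: total = 1101.4
  {R, T}: total = 1183.2
  {P, R}: total = 1214.4
  {R, S}: total = 1278.2
  {Q, S}: total = 1360.1
  {Q, R}: total = 1391.3
  {P, T}: total = 1503.4
Best pair: {S, T} with total 970.1.

{S, T}, total 970.1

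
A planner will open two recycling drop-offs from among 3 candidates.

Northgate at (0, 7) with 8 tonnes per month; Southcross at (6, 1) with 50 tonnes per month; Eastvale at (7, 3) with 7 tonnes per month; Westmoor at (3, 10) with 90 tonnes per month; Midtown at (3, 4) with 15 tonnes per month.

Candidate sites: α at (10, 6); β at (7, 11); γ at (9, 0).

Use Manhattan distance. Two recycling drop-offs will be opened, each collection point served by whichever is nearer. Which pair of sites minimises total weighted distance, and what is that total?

{β, γ}, total 923

Evaluate every pair (each demand assigned to the nearer of the two):
  {β, γ}: total = 923
  {α, β}: total = 1165
  {α, γ}: total = 1448
Best pair: {β, γ} with total 923.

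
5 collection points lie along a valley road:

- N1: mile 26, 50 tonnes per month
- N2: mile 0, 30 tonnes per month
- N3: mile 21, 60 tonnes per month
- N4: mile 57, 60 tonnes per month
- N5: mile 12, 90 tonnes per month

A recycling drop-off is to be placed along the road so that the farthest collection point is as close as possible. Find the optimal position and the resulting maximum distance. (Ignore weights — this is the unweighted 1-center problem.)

location 28.5, max distance 28.5

The 1-center on a line is the midpoint of the two extreme points: leftmost at 0, rightmost at 57.
Optimal location = (0 + 57)/2 = 28.5; maximum distance = (57 − 0)/2 = 28.5.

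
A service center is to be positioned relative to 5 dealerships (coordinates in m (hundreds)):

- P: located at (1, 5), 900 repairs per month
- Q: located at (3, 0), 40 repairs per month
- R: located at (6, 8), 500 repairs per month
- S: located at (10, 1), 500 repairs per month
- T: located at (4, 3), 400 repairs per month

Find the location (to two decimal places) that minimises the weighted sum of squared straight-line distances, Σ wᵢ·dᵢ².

The minimiser of Σwᵢ‖p−pᵢ‖² is the weighted centroid p* = (Σwᵢpᵢ)/(Σwᵢ).
Σwᵢ = 2340.
Σwᵢxᵢ = 900·1 + 40·3 + 500·6 + 500·10 + 400·4 = 10620.
Σwᵢyᵢ = 900·5 + 40·0 + 500·8 + 500·1 + 400·3 = 10200.
x* = 10620/2340 = 4.54, y* = 10200/2340 = 4.36.

(4.54, 4.36)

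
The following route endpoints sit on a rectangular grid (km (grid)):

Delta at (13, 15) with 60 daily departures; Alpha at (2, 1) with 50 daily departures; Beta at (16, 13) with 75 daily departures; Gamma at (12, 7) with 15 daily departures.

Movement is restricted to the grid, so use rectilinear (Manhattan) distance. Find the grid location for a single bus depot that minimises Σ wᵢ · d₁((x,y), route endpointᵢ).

(13, 13)

Manhattan distance separates: Σwᵢ(|x−xᵢ|+|y−yᵢ|) = Σwᵢ|x−xᵢ| + Σwᵢ|y−yᵢ|, so x and y are optimised independently as 1-D weighted medians.
Total weight W = 200; half = 100.
x-coordinate, sorted with cumulative weight:
  x=2 (Alpha, w=50) cum 50
  x=12 (Gamma, w=15) cum 65
  x=13 (Delta, w=60) cum 125  ← median
  x=16 (Beta, w=75) cum 200
⇒ x* = 13
y-coordinate, sorted with cumulative weight:
  y=1 (Alpha, w=50) cum 50
  y=7 (Gamma, w=15) cum 65
  y=13 (Beta, w=75) cum 140  ← median
  y=15 (Delta, w=60) cum 200
⇒ y* = 13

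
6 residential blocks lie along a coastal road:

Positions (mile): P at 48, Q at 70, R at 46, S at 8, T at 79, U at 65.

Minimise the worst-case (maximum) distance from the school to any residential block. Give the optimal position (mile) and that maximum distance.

The 1-center on a line is the midpoint of the two extreme points: leftmost at 8, rightmost at 79.
Optimal location = (8 + 79)/2 = 43.5; maximum distance = (79 − 8)/2 = 35.5.

location 43.5, max distance 35.5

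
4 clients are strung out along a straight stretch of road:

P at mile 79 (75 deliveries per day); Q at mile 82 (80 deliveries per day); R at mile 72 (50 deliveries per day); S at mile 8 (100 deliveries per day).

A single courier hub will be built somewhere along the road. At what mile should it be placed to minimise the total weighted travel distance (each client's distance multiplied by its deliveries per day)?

x = 79

For a sum of weighted absolute distances on a line, the optimum is the weighted median (not the mean). Total weight W = 305; half-weight = 152.5.
Sort by position and accumulate weight:
  mile 8 (S, w=100) → cum 100
  mile 72 (R, w=50) → cum 150
  mile 79 (P, w=75) → cum 225  ≥ 152.5 → median here
  mile 82 (Q, w=80) → cum 305
Optimal location: mile 79.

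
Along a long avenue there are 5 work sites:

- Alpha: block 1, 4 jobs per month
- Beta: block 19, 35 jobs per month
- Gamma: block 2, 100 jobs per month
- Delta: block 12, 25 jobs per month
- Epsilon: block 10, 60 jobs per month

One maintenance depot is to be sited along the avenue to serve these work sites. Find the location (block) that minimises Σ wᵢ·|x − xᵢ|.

For a sum of weighted absolute distances on a line, the optimum is the weighted median (not the mean). Total weight W = 224; half-weight = 112.
Sort by position and accumulate weight:
  block 1 (Alpha, w=4) → cum 4
  block 2 (Gamma, w=100) → cum 104
  block 10 (Epsilon, w=60) → cum 164  ≥ 112 → median here
  block 12 (Delta, w=25) → cum 189
  block 19 (Beta, w=35) → cum 224
Optimal location: block 10.

x = 10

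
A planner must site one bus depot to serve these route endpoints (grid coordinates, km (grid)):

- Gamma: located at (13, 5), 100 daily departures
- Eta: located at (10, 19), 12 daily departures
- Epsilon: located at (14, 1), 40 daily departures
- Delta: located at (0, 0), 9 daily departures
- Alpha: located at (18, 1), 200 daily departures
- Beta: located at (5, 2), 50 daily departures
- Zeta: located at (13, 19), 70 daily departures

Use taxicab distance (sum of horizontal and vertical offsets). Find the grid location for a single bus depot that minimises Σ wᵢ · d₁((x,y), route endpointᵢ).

(13, 1)

Manhattan distance separates: Σwᵢ(|x−xᵢ|+|y−yᵢ|) = Σwᵢ|x−xᵢ| + Σwᵢ|y−yᵢ|, so x and y are optimised independently as 1-D weighted medians.
Total weight W = 481; half = 240.5.
x-coordinate, sorted with cumulative weight:
  x=0 (Delta, w=9) cum 9
  x=5 (Beta, w=50) cum 59
  x=10 (Eta, w=12) cum 71
  x=13 (Gamma, w=100) cum 171
  x=13 (Zeta, w=70) cum 241  ← median
  x=14 (Epsilon, w=40) cum 281
  x=18 (Alpha, w=200) cum 481
⇒ x* = 13
y-coordinate, sorted with cumulative weight:
  y=0 (Delta, w=9) cum 9
  y=1 (Epsilon, w=40) cum 49
  y=1 (Alpha, w=200) cum 249  ← median
  y=2 (Beta, w=50) cum 299
  y=5 (Gamma, w=100) cum 399
  y=19 (Eta, w=12) cum 411
  y=19 (Zeta, w=70) cum 481
⇒ y* = 1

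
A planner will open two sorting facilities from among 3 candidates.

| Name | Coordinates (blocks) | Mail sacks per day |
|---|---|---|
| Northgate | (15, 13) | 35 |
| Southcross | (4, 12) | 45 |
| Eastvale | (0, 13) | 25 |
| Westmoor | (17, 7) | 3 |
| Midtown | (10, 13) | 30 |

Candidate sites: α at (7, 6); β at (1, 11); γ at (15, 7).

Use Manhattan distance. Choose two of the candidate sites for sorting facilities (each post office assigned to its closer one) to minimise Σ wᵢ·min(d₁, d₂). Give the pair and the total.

{β, γ}, total 801

Evaluate every pair (each demand assigned to the nearer of the two):
  {β, γ}: total = 801
  {α, β}: total = 1113
  {α, γ}: total = 1271
Best pair: {β, γ} with total 801.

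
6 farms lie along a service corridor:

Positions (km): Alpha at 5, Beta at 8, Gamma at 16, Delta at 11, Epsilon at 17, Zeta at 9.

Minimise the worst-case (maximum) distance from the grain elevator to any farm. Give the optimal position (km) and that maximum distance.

location 11, max distance 6

The 1-center on a line is the midpoint of the two extreme points: leftmost at 5, rightmost at 17.
Optimal location = (5 + 17)/2 = 11; maximum distance = (17 − 5)/2 = 6.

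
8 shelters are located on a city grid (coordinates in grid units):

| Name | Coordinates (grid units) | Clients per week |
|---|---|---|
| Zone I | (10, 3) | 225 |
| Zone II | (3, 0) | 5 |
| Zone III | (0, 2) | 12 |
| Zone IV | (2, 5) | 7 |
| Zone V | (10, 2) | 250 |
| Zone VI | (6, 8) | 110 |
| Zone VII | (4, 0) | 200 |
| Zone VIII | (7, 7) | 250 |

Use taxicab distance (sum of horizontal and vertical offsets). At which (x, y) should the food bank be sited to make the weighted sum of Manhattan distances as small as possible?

(7, 3)

Manhattan distance separates: Σwᵢ(|x−xᵢ|+|y−yᵢ|) = Σwᵢ|x−xᵢ| + Σwᵢ|y−yᵢ|, so x and y are optimised independently as 1-D weighted medians.
Total weight W = 1059; half = 529.5.
x-coordinate, sorted with cumulative weight:
  x=0 (Zone III, w=12) cum 12
  x=2 (Zone IV, w=7) cum 19
  x=3 (Zone II, w=5) cum 24
  x=4 (Zone VII, w=200) cum 224
  x=6 (Zone VI, w=110) cum 334
  x=7 (Zone VIII, w=250) cum 584  ← median
  x=10 (Zone I, w=225) cum 809
  x=10 (Zone V, w=250) cum 1059
⇒ x* = 7
y-coordinate, sorted with cumulative weight:
  y=0 (Zone II, w=5) cum 5
  y=0 (Zone VII, w=200) cum 205
  y=2 (Zone III, w=12) cum 217
  y=2 (Zone V, w=250) cum 467
  y=3 (Zone I, w=225) cum 692  ← median
  y=5 (Zone IV, w=7) cum 699
  y=7 (Zone VIII, w=250) cum 949
  y=8 (Zone VI, w=110) cum 1059
⇒ y* = 3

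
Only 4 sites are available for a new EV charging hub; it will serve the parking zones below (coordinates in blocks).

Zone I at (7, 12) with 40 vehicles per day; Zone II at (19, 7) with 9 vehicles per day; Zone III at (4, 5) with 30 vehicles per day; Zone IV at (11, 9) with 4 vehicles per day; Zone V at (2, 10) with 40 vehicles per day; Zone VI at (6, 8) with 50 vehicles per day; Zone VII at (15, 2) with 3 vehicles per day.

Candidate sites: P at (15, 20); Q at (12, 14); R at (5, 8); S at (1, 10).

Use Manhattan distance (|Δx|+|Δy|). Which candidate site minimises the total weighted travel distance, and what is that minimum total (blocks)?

Total weighted distance at each candidate:
  P (15, 20): total = 3657
  Q (12, 14): total = 2145
  R (5, 8): total = 821
  S (1, 10): total = 1249
Minimum is at R with total 821 blocks.

R, total 821 blocks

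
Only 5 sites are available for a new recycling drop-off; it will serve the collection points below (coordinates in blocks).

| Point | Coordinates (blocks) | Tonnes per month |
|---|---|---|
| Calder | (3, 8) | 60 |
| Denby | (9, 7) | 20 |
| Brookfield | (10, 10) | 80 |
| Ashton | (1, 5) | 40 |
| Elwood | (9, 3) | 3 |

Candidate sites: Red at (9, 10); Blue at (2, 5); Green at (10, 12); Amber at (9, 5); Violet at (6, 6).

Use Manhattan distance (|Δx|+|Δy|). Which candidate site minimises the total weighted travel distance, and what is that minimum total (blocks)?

Total weighted distance at each candidate:
  Red (9, 10): total = 1161
  Blue (2, 5): total = 1527
  Green (10, 12): total = 1610
  Amber (9, 5): total = 1386
  Violet (6, 6): total = 1278
Minimum is at Red with total 1161 blocks.

Red, total 1161 blocks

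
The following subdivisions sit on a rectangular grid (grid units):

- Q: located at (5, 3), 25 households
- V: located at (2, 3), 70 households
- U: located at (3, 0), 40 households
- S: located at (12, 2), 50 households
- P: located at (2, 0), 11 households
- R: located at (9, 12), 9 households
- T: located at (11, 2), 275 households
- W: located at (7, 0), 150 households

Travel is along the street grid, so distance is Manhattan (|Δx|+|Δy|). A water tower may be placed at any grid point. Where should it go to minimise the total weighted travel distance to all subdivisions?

Manhattan distance separates: Σwᵢ(|x−xᵢ|+|y−yᵢ|) = Σwᵢ|x−xᵢ| + Σwᵢ|y−yᵢ|, so x and y are optimised independently as 1-D weighted medians.
Total weight W = 630; half = 315.
x-coordinate, sorted with cumulative weight:
  x=2 (V, w=70) cum 70
  x=2 (P, w=11) cum 81
  x=3 (U, w=40) cum 121
  x=5 (Q, w=25) cum 146
  x=7 (W, w=150) cum 296
  x=9 (R, w=9) cum 305
  x=11 (T, w=275) cum 580  ← median
  x=12 (S, w=50) cum 630
⇒ x* = 11
y-coordinate, sorted with cumulative weight:
  y=0 (U, w=40) cum 40
  y=0 (P, w=11) cum 51
  y=0 (W, w=150) cum 201
  y=2 (S, w=50) cum 251
  y=2 (T, w=275) cum 526  ← median
  y=3 (Q, w=25) cum 551
  y=3 (V, w=70) cum 621
  y=12 (R, w=9) cum 630
⇒ y* = 2

(11, 2)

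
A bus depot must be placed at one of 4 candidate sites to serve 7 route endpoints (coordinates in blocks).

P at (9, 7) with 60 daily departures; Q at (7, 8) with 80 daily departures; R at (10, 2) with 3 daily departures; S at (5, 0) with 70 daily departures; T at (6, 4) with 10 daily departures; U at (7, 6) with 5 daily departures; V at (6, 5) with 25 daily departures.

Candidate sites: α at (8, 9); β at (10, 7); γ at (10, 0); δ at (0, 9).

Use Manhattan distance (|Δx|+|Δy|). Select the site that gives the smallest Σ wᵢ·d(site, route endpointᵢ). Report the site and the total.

α, total 1447 blocks

Total weighted distance at each candidate:
  α (8, 9): total = 1447
  β (10, 7): total = 1475
  γ (10, 0): total = 2066
  δ (0, 9): total = 2741
Minimum is at α with total 1447 blocks.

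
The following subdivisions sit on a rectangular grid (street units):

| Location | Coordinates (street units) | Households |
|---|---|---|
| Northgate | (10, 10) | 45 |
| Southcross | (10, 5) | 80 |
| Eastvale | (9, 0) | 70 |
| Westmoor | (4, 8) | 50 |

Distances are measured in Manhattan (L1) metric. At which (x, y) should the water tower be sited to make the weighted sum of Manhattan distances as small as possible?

Manhattan distance separates: Σwᵢ(|x−xᵢ|+|y−yᵢ|) = Σwᵢ|x−xᵢ| + Σwᵢ|y−yᵢ|, so x and y are optimised independently as 1-D weighted medians.
Total weight W = 245; half = 122.5.
x-coordinate, sorted with cumulative weight:
  x=4 (Westmoor, w=50) cum 50
  x=9 (Eastvale, w=70) cum 120
  x=10 (Northgate, w=45) cum 165  ← median
  x=10 (Southcross, w=80) cum 245
⇒ x* = 10
y-coordinate, sorted with cumulative weight:
  y=0 (Eastvale, w=70) cum 70
  y=5 (Southcross, w=80) cum 150  ← median
  y=8 (Westmoor, w=50) cum 200
  y=10 (Northgate, w=45) cum 245
⇒ y* = 5

(10, 5)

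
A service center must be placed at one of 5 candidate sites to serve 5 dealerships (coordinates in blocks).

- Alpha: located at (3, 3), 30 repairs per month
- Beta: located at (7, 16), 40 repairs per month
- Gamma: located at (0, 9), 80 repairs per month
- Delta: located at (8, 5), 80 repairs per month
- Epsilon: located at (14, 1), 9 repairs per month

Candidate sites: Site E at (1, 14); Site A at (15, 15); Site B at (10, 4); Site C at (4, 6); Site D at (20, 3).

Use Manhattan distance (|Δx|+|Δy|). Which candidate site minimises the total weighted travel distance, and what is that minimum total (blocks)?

Site C, total 1735 blocks

Total weighted distance at each candidate:
  Site E (1, 14): total = 2704
  Site A (15, 15): total = 4255
  Site B (10, 4): total = 2343
  Site C (4, 6): total = 1735
  Site D (20, 3): total = 4822
Minimum is at Site C with total 1735 blocks.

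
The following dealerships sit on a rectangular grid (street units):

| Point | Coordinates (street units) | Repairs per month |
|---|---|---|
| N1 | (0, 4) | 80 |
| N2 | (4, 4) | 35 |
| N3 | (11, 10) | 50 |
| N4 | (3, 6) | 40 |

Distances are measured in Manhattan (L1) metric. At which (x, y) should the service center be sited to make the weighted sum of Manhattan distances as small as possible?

(3, 4)

Manhattan distance separates: Σwᵢ(|x−xᵢ|+|y−yᵢ|) = Σwᵢ|x−xᵢ| + Σwᵢ|y−yᵢ|, so x and y are optimised independently as 1-D weighted medians.
Total weight W = 205; half = 102.5.
x-coordinate, sorted with cumulative weight:
  x=0 (N1, w=80) cum 80
  x=3 (N4, w=40) cum 120  ← median
  x=4 (N2, w=35) cum 155
  x=11 (N3, w=50) cum 205
⇒ x* = 3
y-coordinate, sorted with cumulative weight:
  y=4 (N1, w=80) cum 80
  y=4 (N2, w=35) cum 115  ← median
  y=6 (N4, w=40) cum 155
  y=10 (N3, w=50) cum 205
⇒ y* = 4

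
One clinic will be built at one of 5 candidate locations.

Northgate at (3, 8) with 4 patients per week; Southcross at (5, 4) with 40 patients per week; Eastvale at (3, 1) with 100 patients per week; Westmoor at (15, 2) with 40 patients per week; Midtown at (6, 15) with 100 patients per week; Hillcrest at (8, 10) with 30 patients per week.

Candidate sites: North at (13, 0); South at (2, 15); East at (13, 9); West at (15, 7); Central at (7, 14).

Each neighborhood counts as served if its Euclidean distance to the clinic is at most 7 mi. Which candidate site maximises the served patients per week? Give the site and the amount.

Central, covering 130

Coverage radius r = 7 mi; a point is covered iff (Δx)²+(Δy)² ≤ 7² = 49.
  North (13, 0): covers {Westmoor} → 40
  South (2, 15): covers {Midtown} → 100
  East (13, 9): covers {Hillcrest} → 30
  West (15, 7): covers {Westmoor} → 40
  Central (7, 14): covers {Midtown, Hillcrest} → 130
Maximum coverage at Central: 130 patients per week.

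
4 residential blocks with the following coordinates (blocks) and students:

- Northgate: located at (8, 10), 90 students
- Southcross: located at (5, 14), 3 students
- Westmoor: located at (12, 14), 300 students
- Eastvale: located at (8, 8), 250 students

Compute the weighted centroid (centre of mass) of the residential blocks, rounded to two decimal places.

The minimiser of Σwᵢ‖p−pᵢ‖² is the weighted centroid p* = (Σwᵢpᵢ)/(Σwᵢ).
Σwᵢ = 643.
Σwᵢxᵢ = 90·8 + 3·5 + 300·12 + 250·8 = 6335.
Σwᵢyᵢ = 90·10 + 3·14 + 300·14 + 250·8 = 7142.
x* = 6335/643 = 9.85, y* = 7142/643 = 11.11.

(9.85, 11.11)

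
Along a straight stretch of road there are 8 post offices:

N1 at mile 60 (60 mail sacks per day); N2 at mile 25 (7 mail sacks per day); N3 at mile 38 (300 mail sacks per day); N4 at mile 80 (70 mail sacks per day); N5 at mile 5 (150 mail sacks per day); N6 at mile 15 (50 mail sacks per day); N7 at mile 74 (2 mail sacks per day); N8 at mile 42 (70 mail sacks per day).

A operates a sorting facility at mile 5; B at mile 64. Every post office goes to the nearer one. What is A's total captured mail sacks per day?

The indifferent point is the midpoint (5+64)/2 = 34.5; post offices left of it (closer to A at 5) go to A, those right go to B.
  N5 at 5 (w=150) → A
  N6 at 15 (w=50) → A
  N2 at 25 (w=7) → A
  N3 at 38 (w=300) → B
  N8 at 42 (w=70) → B
  N1 at 60 (w=60) → B
  N7 at 74 (w=2) → B
  N4 at 80 (w=70) → B
A captures 207; B captures 502.

207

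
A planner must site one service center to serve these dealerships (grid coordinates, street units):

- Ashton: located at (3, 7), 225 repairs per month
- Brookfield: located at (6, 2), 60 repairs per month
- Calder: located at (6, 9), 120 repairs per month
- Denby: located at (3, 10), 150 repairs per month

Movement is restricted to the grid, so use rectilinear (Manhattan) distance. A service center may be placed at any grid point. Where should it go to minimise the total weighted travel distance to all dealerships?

(3, 7)

Manhattan distance separates: Σwᵢ(|x−xᵢ|+|y−yᵢ|) = Σwᵢ|x−xᵢ| + Σwᵢ|y−yᵢ|, so x and y are optimised independently as 1-D weighted medians.
Total weight W = 555; half = 277.5.
x-coordinate, sorted with cumulative weight:
  x=3 (Ashton, w=225) cum 225
  x=3 (Denby, w=150) cum 375  ← median
  x=6 (Brookfield, w=60) cum 435
  x=6 (Calder, w=120) cum 555
⇒ x* = 3
y-coordinate, sorted with cumulative weight:
  y=2 (Brookfield, w=60) cum 60
  y=7 (Ashton, w=225) cum 285  ← median
  y=9 (Calder, w=120) cum 405
  y=10 (Denby, w=150) cum 555
⇒ y* = 7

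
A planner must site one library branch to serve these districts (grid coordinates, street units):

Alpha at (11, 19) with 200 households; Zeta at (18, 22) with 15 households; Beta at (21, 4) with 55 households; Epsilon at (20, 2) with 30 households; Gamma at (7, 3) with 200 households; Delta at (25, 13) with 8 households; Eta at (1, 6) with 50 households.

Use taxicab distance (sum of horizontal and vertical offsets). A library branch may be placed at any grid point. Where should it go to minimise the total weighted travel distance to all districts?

(11, 4)

Manhattan distance separates: Σwᵢ(|x−xᵢ|+|y−yᵢ|) = Σwᵢ|x−xᵢ| + Σwᵢ|y−yᵢ|, so x and y are optimised independently as 1-D weighted medians.
Total weight W = 558; half = 279.
x-coordinate, sorted with cumulative weight:
  x=1 (Eta, w=50) cum 50
  x=7 (Gamma, w=200) cum 250
  x=11 (Alpha, w=200) cum 450  ← median
  x=18 (Zeta, w=15) cum 465
  x=20 (Epsilon, w=30) cum 495
  x=21 (Beta, w=55) cum 550
  x=25 (Delta, w=8) cum 558
⇒ x* = 11
y-coordinate, sorted with cumulative weight:
  y=2 (Epsilon, w=30) cum 30
  y=3 (Gamma, w=200) cum 230
  y=4 (Beta, w=55) cum 285  ← median
  y=6 (Eta, w=50) cum 335
  y=13 (Delta, w=8) cum 343
  y=19 (Alpha, w=200) cum 543
  y=22 (Zeta, w=15) cum 558
⇒ y* = 4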